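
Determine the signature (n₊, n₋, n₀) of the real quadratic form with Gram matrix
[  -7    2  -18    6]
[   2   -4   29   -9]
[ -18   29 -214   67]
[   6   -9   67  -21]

Answer: (1, 3, 0)

Derivation:
step 0: pivot -7 → sign −
step 1: pivot -24/7 → sign −
step 2: pivot -41/24 → sign −
step 3: pivot 3/41 → sign +
signature = (1, 3, 0)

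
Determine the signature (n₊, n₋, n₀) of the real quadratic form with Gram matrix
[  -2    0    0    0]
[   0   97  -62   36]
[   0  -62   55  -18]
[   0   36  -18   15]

step 0: pivot -2 → sign −
step 1: pivot 97 → sign +
step 2: pivot 1491/97 → sign +
step 3: pivot 3/497 → sign +
signature = (3, 1, 0)

Answer: (3, 1, 0)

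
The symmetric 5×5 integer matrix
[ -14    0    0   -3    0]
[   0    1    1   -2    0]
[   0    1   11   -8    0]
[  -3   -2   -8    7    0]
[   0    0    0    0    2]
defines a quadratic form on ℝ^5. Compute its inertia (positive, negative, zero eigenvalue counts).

Answer: (4, 1, 0)

Derivation:
step 0: pivot -14 → sign −
step 1: pivot 1 → sign +
step 2: pivot 10 → sign +
step 3: pivot 3/70 → sign +
step 4: pivot 2 → sign +
signature = (4, 1, 0)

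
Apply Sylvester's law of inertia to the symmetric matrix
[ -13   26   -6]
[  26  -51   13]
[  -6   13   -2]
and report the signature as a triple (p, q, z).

step 0: pivot -13 → sign −
step 1: pivot 1 → sign +
step 2: pivot -3/13 → sign −
signature = (1, 2, 0)

Answer: (1, 2, 0)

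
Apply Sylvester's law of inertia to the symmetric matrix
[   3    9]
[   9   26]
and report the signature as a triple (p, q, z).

step 0: pivot 3 → sign +
step 1: pivot -1 → sign −
signature = (1, 1, 0)

Answer: (1, 1, 0)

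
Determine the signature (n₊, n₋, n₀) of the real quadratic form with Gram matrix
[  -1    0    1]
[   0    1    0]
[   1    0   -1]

Answer: (1, 1, 1)

Derivation:
step 0: pivot -1 → sign −
step 1: pivot 1 → sign +
step 2: row/col 2 already zero → sign 0
signature = (1, 1, 1)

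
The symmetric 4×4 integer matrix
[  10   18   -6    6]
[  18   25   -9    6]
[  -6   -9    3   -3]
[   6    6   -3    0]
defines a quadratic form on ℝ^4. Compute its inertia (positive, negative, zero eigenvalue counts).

Answer: (2, 2, 0)

Derivation:
step 0: pivot 10 → sign +
step 1: pivot -37/5 → sign −
step 2: pivot -6/37 → sign −
step 3: pivot 3/2 → sign +
signature = (2, 2, 0)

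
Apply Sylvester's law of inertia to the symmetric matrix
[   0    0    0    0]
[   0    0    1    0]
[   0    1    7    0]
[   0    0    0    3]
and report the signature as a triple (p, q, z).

Answer: (2, 1, 1)

Derivation:
step 0: pivot 7 → sign +
step 1: pivot -1/7 → sign −
step 2: pivot 3 → sign +
step 3: row/col 3 already zero → sign 0
signature = (2, 1, 1)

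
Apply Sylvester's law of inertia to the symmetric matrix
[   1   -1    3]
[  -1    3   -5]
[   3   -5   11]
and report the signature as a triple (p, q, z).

Answer: (2, 0, 1)

Derivation:
step 0: pivot 1 → sign +
step 1: pivot 2 → sign +
step 2: row/col 2 already zero → sign 0
signature = (2, 0, 1)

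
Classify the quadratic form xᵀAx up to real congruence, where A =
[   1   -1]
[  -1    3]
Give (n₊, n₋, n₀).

step 0: pivot 1 → sign +
step 1: pivot 2 → sign +
signature = (2, 0, 0)

Answer: (2, 0, 0)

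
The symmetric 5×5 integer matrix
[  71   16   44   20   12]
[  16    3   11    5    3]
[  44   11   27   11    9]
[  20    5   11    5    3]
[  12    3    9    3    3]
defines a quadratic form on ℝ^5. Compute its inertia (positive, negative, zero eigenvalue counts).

step 0: pivot 71 → sign +
step 1: pivot -43/71 → sign −
step 2: pivot 72/43 → sign +
step 3: pivot -7/18 → sign −
step 4: pivot -6/7 → sign −
signature = (2, 3, 0)

Answer: (2, 3, 0)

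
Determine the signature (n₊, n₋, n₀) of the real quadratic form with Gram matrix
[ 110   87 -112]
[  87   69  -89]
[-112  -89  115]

step 0: pivot 110 → sign +
step 1: pivot 21/110 → sign +
step 2: pivot 1/21 → sign +
signature = (3, 0, 0)

Answer: (3, 0, 0)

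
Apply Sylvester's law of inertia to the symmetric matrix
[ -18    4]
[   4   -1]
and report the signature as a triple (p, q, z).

Answer: (0, 2, 0)

Derivation:
step 0: pivot -18 → sign −
step 1: pivot -1/9 → sign −
signature = (0, 2, 0)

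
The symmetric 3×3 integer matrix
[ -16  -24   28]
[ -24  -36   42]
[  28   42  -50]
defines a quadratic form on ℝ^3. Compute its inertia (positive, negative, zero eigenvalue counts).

Answer: (0, 2, 1)

Derivation:
step 0: pivot -16 → sign −
step 1: pivot -1 → sign −
step 2: row/col 2 already zero → sign 0
signature = (0, 2, 1)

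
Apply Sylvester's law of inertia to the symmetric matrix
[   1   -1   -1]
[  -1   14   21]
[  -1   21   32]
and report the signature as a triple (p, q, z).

step 0: pivot 1 → sign +
step 1: pivot 13 → sign +
step 2: pivot 3/13 → sign +
signature = (3, 0, 0)

Answer: (3, 0, 0)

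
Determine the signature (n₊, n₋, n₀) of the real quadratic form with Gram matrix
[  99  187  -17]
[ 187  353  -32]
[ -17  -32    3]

step 0: pivot 99 → sign +
step 1: pivot -2/9 → sign −
step 2: pivot 3/22 → sign +
signature = (2, 1, 0)

Answer: (2, 1, 0)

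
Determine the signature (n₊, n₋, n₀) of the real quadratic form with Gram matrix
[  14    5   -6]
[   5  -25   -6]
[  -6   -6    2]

Answer: (1, 2, 0)

Derivation:
step 0: pivot 14 → sign +
step 1: pivot -375/14 → sign −
step 2: pivot -2/125 → sign −
signature = (1, 2, 0)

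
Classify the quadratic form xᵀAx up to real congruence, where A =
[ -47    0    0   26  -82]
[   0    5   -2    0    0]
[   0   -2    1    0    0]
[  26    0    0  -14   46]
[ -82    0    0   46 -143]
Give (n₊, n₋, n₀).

Answer: (3, 2, 0)

Derivation:
step 0: pivot -47 → sign −
step 1: pivot 5 → sign +
step 2: pivot 1/5 → sign +
step 3: pivot 18/47 → sign +
step 4: pivot -1 → sign −
signature = (3, 2, 0)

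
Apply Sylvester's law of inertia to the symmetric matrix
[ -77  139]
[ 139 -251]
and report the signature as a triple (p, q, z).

Answer: (0, 2, 0)

Derivation:
step 0: pivot -77 → sign −
step 1: pivot -6/77 → sign −
signature = (0, 2, 0)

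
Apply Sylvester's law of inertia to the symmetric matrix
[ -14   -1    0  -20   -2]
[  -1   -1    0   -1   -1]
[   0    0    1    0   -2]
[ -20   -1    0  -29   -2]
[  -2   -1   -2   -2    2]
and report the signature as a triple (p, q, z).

step 0: pivot -14 → sign −
step 1: pivot -13/14 → sign −
step 2: pivot 1 → sign +
step 3: pivot -3/13 → sign −
step 4: row/col 4 already zero → sign 0
signature = (1, 3, 1)

Answer: (1, 3, 1)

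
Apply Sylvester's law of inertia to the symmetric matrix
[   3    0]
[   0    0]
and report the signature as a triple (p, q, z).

Answer: (1, 0, 1)

Derivation:
step 0: pivot 3 → sign +
step 1: row/col 1 already zero → sign 0
signature = (1, 0, 1)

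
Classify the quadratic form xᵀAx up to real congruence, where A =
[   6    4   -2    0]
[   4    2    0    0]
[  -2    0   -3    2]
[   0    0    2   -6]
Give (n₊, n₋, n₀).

Answer: (1, 3, 0)

Derivation:
step 0: pivot 6 → sign +
step 1: pivot -2/3 → sign −
step 2: pivot -1 → sign −
step 3: pivot -2 → sign −
signature = (1, 3, 0)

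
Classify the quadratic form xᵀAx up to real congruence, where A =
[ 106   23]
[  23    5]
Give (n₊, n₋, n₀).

step 0: pivot 106 → sign +
step 1: pivot 1/106 → sign +
signature = (2, 0, 0)

Answer: (2, 0, 0)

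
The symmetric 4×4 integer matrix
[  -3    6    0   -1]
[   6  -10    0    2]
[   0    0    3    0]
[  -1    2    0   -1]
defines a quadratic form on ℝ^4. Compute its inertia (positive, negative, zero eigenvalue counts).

Answer: (2, 2, 0)

Derivation:
step 0: pivot -3 → sign −
step 1: pivot 2 → sign +
step 2: pivot 3 → sign +
step 3: pivot -2/3 → sign −
signature = (2, 2, 0)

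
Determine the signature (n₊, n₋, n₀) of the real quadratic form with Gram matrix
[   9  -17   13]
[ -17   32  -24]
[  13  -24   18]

Answer: (2, 1, 0)

Derivation:
step 0: pivot 9 → sign +
step 1: pivot -1/9 → sign −
step 2: pivot 2 → sign +
signature = (2, 1, 0)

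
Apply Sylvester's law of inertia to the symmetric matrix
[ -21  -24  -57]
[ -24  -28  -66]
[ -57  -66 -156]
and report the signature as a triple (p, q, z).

Answer: (0, 2, 1)

Derivation:
step 0: pivot -21 → sign −
step 1: pivot -4/7 → sign −
step 2: row/col 2 already zero → sign 0
signature = (0, 2, 1)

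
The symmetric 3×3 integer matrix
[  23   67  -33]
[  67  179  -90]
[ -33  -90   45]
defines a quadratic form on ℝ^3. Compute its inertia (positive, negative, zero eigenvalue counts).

Answer: (1, 2, 0)

Derivation:
step 0: pivot 23 → sign +
step 1: pivot -372/23 → sign −
step 2: pivot -3/124 → sign −
signature = (1, 2, 0)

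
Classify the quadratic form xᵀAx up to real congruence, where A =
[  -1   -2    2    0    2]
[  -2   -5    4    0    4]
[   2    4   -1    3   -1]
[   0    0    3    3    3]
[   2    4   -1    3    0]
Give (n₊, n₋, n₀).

Answer: (2, 2, 1)

Derivation:
step 0: pivot -1 → sign −
step 1: pivot -1 → sign −
step 2: pivot 3 → sign +
step 3: pivot 1 → sign +
step 4: row/col 4 already zero → sign 0
signature = (2, 2, 1)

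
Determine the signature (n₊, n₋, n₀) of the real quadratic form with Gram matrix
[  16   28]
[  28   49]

Answer: (1, 0, 1)

Derivation:
step 0: pivot 16 → sign +
step 1: row/col 1 already zero → sign 0
signature = (1, 0, 1)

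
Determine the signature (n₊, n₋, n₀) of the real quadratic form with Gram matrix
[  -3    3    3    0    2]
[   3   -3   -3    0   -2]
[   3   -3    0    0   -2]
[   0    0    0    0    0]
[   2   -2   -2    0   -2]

step 0: pivot -3 → sign −
step 1: pivot 3 → sign +
step 2: pivot -2/3 → sign −
step 3: row/col 3 already zero → sign 0
step 4: row/col 4 already zero → sign 0
signature = (1, 2, 2)

Answer: (1, 2, 2)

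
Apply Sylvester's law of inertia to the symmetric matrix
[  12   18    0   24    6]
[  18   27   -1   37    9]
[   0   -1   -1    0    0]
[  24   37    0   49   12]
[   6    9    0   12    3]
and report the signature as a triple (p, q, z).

step 0: pivot 12 → sign +
step 1: pivot -1 → sign −
step 2: pivot 1 → sign +
step 3: row/col 3 already zero → sign 0
step 4: row/col 4 already zero → sign 0
signature = (2, 1, 2)

Answer: (2, 1, 2)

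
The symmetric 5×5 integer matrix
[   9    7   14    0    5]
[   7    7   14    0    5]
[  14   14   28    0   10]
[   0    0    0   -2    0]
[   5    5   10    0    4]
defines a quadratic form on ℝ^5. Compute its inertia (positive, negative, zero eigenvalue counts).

Answer: (3, 1, 1)

Derivation:
step 0: pivot 9 → sign +
step 1: pivot 14/9 → sign +
step 2: pivot -2 → sign −
step 3: pivot 3/7 → sign +
step 4: row/col 4 already zero → sign 0
signature = (3, 1, 1)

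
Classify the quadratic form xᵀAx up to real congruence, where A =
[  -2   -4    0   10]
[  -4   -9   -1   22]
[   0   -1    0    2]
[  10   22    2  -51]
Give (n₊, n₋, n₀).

Answer: (2, 2, 0)

Derivation:
step 0: pivot -2 → sign −
step 1: pivot -1 → sign −
step 2: pivot 1 → sign +
step 3: pivot 3 → sign +
signature = (2, 2, 0)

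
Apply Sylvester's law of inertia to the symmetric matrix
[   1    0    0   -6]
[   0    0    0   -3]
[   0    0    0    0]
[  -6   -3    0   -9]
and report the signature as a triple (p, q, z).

step 0: pivot 1 → sign +
step 1: pivot -45 → sign −
step 2: pivot 1/5 → sign +
step 3: row/col 3 already zero → sign 0
signature = (2, 1, 1)

Answer: (2, 1, 1)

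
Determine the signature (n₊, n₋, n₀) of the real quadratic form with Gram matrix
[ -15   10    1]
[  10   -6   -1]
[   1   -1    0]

Answer: (1, 2, 0)

Derivation:
step 0: pivot -15 → sign −
step 1: pivot 2/3 → sign +
step 2: pivot -1/10 → sign −
signature = (1, 2, 0)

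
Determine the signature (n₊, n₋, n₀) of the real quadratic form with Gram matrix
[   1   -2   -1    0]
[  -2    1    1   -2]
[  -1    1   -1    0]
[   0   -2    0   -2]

Answer: (1, 3, 0)

Derivation:
step 0: pivot 1 → sign +
step 1: pivot -3 → sign −
step 2: pivot -5/3 → sign −
step 3: pivot -2/5 → sign −
signature = (1, 3, 0)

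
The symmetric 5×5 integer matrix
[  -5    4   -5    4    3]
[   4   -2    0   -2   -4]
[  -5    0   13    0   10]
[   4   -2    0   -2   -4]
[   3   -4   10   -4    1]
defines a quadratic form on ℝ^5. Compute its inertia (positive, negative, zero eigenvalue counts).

Answer: (3, 1, 1)

Derivation:
step 0: pivot -5 → sign −
step 1: pivot 6/5 → sign +
step 2: pivot 14/3 → sign +
step 3: pivot 1/14 → sign +
step 4: row/col 4 already zero → sign 0
signature = (3, 1, 1)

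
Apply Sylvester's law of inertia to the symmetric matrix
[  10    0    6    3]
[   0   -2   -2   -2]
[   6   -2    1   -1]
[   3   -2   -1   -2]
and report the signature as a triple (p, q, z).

Answer: (2, 2, 0)

Derivation:
step 0: pivot 10 → sign +
step 1: pivot -2 → sign −
step 2: pivot -3/5 → sign −
step 3: pivot 1/6 → sign +
signature = (2, 2, 0)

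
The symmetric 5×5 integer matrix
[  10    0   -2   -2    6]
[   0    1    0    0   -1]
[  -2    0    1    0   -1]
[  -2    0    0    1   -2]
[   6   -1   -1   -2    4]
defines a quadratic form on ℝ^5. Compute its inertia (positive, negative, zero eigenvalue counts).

step 0: pivot 10 → sign +
step 1: pivot 1 → sign +
step 2: pivot 3/5 → sign +
step 3: pivot 1/3 → sign +
step 4: pivot -2 → sign −
signature = (4, 1, 0)

Answer: (4, 1, 0)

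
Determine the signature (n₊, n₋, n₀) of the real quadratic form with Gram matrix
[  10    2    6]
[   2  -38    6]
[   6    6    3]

step 0: pivot 10 → sign +
step 1: pivot -192/5 → sign −
step 2: row/col 2 already zero → sign 0
signature = (1, 1, 1)

Answer: (1, 1, 1)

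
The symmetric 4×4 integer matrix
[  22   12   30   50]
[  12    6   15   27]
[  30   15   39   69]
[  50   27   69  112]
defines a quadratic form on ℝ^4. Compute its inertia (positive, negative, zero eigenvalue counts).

step 0: pivot 22 → sign +
step 1: pivot -6/11 → sign −
step 2: pivot 3/2 → sign +
step 3: pivot -3 → sign −
signature = (2, 2, 0)

Answer: (2, 2, 0)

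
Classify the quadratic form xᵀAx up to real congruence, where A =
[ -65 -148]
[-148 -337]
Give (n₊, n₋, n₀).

Answer: (0, 2, 0)

Derivation:
step 0: pivot -65 → sign −
step 1: pivot -1/65 → sign −
signature = (0, 2, 0)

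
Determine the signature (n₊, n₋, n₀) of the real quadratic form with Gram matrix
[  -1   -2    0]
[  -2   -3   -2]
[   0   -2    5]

Answer: (2, 1, 0)

Derivation:
step 0: pivot -1 → sign −
step 1: pivot 1 → sign +
step 2: pivot 1 → sign +
signature = (2, 1, 0)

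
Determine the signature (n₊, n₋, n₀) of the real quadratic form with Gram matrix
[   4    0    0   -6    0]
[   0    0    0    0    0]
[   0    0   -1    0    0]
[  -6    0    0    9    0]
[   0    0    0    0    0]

step 0: pivot 4 → sign +
step 1: pivot -1 → sign −
step 2: row/col 2 already zero → sign 0
step 3: row/col 3 already zero → sign 0
step 4: row/col 4 already zero → sign 0
signature = (1, 1, 3)

Answer: (1, 1, 3)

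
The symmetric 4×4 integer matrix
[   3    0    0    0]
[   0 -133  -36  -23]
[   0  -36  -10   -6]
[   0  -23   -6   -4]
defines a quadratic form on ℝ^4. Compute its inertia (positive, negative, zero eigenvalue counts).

Answer: (2, 2, 0)

Derivation:
step 0: pivot 3 → sign +
step 1: pivot -133 → sign −
step 2: pivot -34/133 → sign −
step 3: pivot 3/17 → sign +
signature = (2, 2, 0)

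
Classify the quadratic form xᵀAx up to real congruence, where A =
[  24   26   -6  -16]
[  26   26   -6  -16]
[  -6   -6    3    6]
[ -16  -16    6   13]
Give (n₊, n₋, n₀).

Answer: (2, 2, 0)

Derivation:
step 0: pivot 24 → sign +
step 1: pivot -13/6 → sign −
step 2: pivot 21/13 → sign +
step 3: pivot -1/7 → sign −
signature = (2, 2, 0)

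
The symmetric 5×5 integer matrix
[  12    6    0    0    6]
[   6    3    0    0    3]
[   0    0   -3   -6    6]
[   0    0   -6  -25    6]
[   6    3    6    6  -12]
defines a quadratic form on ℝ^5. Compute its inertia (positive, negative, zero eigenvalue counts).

step 0: pivot 12 → sign +
step 1: pivot -3 → sign −
step 2: pivot -13 → sign −
step 3: pivot -3/13 → sign −
step 4: row/col 4 already zero → sign 0
signature = (1, 3, 1)

Answer: (1, 3, 1)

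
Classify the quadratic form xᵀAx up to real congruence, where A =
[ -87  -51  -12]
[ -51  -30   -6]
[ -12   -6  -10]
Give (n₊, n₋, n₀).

Answer: (1, 2, 0)

Derivation:
step 0: pivot -87 → sign −
step 1: pivot -3/29 → sign −
step 2: pivot 2 → sign +
signature = (1, 2, 0)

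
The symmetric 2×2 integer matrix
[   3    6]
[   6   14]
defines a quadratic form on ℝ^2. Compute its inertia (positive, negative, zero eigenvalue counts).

Answer: (2, 0, 0)

Derivation:
step 0: pivot 3 → sign +
step 1: pivot 2 → sign +
signature = (2, 0, 0)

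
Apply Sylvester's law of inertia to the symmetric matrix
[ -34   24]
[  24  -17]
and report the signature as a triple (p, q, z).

step 0: pivot -34 → sign −
step 1: pivot -1/17 → sign −
signature = (0, 2, 0)

Answer: (0, 2, 0)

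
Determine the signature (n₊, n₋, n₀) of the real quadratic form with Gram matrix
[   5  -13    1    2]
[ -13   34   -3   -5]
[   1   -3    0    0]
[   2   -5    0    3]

Answer: (3, 1, 0)

Derivation:
step 0: pivot 5 → sign +
step 1: pivot 1/5 → sign +
step 2: pivot -1 → sign −
step 3: pivot 2 → sign +
signature = (3, 1, 0)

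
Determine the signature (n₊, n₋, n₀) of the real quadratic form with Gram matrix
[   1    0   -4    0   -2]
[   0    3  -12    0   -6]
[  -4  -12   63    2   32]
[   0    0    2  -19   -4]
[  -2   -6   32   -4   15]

step 0: pivot 1 → sign +
step 1: pivot 3 → sign +
step 2: pivot -1 → sign −
step 3: pivot -15 → sign −
step 4: pivot 1/15 → sign +
signature = (3, 2, 0)

Answer: (3, 2, 0)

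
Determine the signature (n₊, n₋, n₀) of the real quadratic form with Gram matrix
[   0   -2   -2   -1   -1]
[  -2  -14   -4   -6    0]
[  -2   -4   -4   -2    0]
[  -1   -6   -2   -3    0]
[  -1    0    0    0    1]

Answer: (1, 3, 1)

Derivation:
step 0: pivot -14 → sign −
step 1: pivot 2/7 → sign +
step 2: pivot -10 → sign −
step 3: pivot -2/5 → sign −
step 4: row/col 4 already zero → sign 0
signature = (1, 3, 1)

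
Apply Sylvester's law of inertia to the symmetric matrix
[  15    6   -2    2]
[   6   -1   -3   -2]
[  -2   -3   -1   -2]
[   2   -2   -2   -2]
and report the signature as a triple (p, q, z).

Answer: (2, 1, 1)

Derivation:
step 0: pivot 15 → sign +
step 1: pivot -17/5 → sign −
step 2: pivot 8/51 → sign +
step 3: row/col 3 already zero → sign 0
signature = (2, 1, 1)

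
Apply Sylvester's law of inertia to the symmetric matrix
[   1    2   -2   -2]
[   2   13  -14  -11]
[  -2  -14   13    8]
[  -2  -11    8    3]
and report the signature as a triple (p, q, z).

step 0: pivot 1 → sign +
step 1: pivot 9 → sign +
step 2: pivot -19/9 → sign −
step 3: pivot 6/19 → sign +
signature = (3, 1, 0)

Answer: (3, 1, 0)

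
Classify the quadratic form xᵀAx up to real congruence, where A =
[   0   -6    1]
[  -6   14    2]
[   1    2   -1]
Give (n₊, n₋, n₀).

step 0: pivot 14 → sign +
step 1: pivot -18/7 → sign −
step 2: pivot 1/18 → sign +
signature = (2, 1, 0)

Answer: (2, 1, 0)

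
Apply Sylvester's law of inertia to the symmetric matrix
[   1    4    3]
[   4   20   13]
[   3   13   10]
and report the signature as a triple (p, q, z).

Answer: (3, 0, 0)

Derivation:
step 0: pivot 1 → sign +
step 1: pivot 4 → sign +
step 2: pivot 3/4 → sign +
signature = (3, 0, 0)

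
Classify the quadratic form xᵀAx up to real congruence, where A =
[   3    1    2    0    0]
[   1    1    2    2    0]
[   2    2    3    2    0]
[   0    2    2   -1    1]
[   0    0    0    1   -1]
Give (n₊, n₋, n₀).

Answer: (2, 3, 0)

Derivation:
step 0: pivot 3 → sign +
step 1: pivot 2/3 → sign +
step 2: pivot -1 → sign −
step 3: pivot -3 → sign −
step 4: pivot -2/3 → sign −
signature = (2, 3, 0)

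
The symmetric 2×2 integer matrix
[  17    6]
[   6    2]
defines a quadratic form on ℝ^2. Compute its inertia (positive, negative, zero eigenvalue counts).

step 0: pivot 17 → sign +
step 1: pivot -2/17 → sign −
signature = (1, 1, 0)

Answer: (1, 1, 0)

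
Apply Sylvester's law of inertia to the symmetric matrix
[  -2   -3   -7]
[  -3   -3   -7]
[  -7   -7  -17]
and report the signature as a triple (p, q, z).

Answer: (1, 2, 0)

Derivation:
step 0: pivot -2 → sign −
step 1: pivot 3/2 → sign +
step 2: pivot -2/3 → sign −
signature = (1, 2, 0)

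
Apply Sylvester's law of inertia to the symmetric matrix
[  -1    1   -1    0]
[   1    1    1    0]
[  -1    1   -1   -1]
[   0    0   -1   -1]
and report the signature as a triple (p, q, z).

Answer: (2, 2, 0)

Derivation:
step 0: pivot -1 → sign −
step 1: pivot 2 → sign +
step 2: pivot -1 → sign −
step 3: pivot 1 → sign +
signature = (2, 2, 0)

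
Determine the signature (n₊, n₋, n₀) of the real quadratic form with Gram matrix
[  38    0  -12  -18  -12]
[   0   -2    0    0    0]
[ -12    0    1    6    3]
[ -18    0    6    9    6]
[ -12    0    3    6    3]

Answer: (2, 3, 0)

Derivation:
step 0: pivot 38 → sign +
step 1: pivot -2 → sign −
step 2: pivot -53/19 → sign −
step 3: pivot 27/53 → sign +
step 4: pivot -2/3 → sign −
signature = (2, 3, 0)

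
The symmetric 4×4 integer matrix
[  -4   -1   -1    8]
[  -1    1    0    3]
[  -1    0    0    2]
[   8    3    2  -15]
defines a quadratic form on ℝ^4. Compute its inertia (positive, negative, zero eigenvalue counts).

step 0: pivot -4 → sign −
step 1: pivot 5/4 → sign +
step 2: pivot 1/5 → sign +
step 3: row/col 3 already zero → sign 0
signature = (2, 1, 1)

Answer: (2, 1, 1)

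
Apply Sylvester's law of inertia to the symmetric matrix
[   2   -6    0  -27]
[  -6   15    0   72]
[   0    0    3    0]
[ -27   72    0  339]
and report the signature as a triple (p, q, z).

Answer: (3, 1, 0)

Derivation:
step 0: pivot 2 → sign +
step 1: pivot -3 → sign −
step 2: pivot 3 → sign +
step 3: pivot 3/2 → sign +
signature = (3, 1, 0)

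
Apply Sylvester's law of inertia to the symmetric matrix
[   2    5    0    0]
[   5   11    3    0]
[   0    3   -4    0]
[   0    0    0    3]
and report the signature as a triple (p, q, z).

step 0: pivot 2 → sign +
step 1: pivot -3/2 → sign −
step 2: pivot 2 → sign +
step 3: pivot 3 → sign +
signature = (3, 1, 0)

Answer: (3, 1, 0)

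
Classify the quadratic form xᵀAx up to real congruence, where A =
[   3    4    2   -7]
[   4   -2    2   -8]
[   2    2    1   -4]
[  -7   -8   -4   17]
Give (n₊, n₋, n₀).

step 0: pivot 3 → sign +
step 1: pivot -22/3 → sign −
step 2: pivot -3/11 → sign −
step 3: pivot 2 → sign +
signature = (2, 2, 0)

Answer: (2, 2, 0)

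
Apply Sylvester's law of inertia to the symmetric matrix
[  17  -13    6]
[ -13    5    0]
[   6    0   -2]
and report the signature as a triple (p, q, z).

step 0: pivot 17 → sign +
step 1: pivot -84/17 → sign −
step 2: pivot 1/7 → sign +
signature = (2, 1, 0)

Answer: (2, 1, 0)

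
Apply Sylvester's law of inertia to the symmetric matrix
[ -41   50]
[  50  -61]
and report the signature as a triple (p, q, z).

Answer: (0, 2, 0)

Derivation:
step 0: pivot -41 → sign −
step 1: pivot -1/41 → sign −
signature = (0, 2, 0)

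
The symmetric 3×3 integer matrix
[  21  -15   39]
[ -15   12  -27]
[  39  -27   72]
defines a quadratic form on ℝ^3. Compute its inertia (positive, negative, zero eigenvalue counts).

step 0: pivot 21 → sign +
step 1: pivot 9/7 → sign +
step 2: pivot -1 → sign −
signature = (2, 1, 0)

Answer: (2, 1, 0)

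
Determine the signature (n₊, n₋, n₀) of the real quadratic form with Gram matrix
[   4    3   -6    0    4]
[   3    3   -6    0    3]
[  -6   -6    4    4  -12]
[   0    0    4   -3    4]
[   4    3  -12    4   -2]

step 0: pivot 4 → sign +
step 1: pivot 3/4 → sign +
step 2: pivot -8 → sign −
step 3: pivot -1 → sign −
step 4: pivot -1/2 → sign −
signature = (2, 3, 0)

Answer: (2, 3, 0)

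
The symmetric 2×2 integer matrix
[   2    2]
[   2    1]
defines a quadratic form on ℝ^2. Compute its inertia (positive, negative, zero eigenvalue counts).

step 0: pivot 2 → sign +
step 1: pivot -1 → sign −
signature = (1, 1, 0)

Answer: (1, 1, 0)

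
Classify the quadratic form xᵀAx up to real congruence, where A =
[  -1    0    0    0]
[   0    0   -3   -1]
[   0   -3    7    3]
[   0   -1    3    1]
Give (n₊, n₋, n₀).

step 0: pivot -1 → sign −
step 1: pivot 7 → sign +
step 2: pivot -9/7 → sign −
step 3: pivot -2/9 → sign −
signature = (1, 3, 0)

Answer: (1, 3, 0)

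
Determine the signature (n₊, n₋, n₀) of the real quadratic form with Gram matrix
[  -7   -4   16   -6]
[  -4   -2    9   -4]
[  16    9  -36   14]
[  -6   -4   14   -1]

Answer: (3, 1, 0)

Derivation:
step 0: pivot -7 → sign −
step 1: pivot 2/7 → sign +
step 2: pivot 1/2 → sign +
step 3: pivot 3 → sign +
signature = (3, 1, 0)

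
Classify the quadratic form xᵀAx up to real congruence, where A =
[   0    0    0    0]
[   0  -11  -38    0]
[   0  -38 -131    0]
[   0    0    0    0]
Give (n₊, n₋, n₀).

Answer: (1, 1, 2)

Derivation:
step 0: pivot -11 → sign −
step 1: pivot 3/11 → sign +
step 2: row/col 2 already zero → sign 0
step 3: row/col 3 already zero → sign 0
signature = (1, 1, 2)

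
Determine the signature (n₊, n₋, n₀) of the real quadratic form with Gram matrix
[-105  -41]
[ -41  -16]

Answer: (1, 1, 0)

Derivation:
step 0: pivot -105 → sign −
step 1: pivot 1/105 → sign +
signature = (1, 1, 0)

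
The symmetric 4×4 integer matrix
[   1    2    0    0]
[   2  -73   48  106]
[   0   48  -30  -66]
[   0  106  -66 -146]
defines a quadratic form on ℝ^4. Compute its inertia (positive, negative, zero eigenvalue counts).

Answer: (1, 2, 1)

Derivation:
step 0: pivot 1 → sign +
step 1: pivot -77 → sign −
step 2: pivot -6/77 → sign −
step 3: row/col 3 already zero → sign 0
signature = (1, 2, 1)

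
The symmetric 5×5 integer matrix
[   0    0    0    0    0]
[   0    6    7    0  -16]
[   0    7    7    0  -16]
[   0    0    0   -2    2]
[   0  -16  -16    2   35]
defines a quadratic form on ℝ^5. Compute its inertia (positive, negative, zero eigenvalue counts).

Answer: (2, 2, 1)

Derivation:
step 0: pivot 6 → sign +
step 1: pivot -7/6 → sign −
step 2: pivot -2 → sign −
step 3: pivot 3/7 → sign +
step 4: row/col 4 already zero → sign 0
signature = (2, 2, 1)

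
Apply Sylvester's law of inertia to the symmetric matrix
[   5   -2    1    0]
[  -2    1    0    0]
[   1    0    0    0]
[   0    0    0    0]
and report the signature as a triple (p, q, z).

Answer: (2, 1, 1)

Derivation:
step 0: pivot 5 → sign +
step 1: pivot 1/5 → sign +
step 2: pivot -1 → sign −
step 3: row/col 3 already zero → sign 0
signature = (2, 1, 1)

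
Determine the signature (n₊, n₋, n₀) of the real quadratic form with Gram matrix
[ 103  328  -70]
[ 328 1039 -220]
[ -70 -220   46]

step 0: pivot 103 → sign +
step 1: pivot -567/103 → sign −
step 2: pivot -2/63 → sign −
signature = (1, 2, 0)

Answer: (1, 2, 0)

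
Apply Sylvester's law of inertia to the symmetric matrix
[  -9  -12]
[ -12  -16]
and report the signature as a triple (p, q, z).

step 0: pivot -9 → sign −
step 1: row/col 1 already zero → sign 0
signature = (0, 1, 1)

Answer: (0, 1, 1)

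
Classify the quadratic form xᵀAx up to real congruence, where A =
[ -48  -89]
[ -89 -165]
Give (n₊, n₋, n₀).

step 0: pivot -48 → sign −
step 1: pivot 1/48 → sign +
signature = (1, 1, 0)

Answer: (1, 1, 0)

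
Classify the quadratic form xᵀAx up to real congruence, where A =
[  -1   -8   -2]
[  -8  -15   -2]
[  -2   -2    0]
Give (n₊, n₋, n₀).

Answer: (1, 1, 1)

Derivation:
step 0: pivot -1 → sign −
step 1: pivot 49 → sign +
step 2: row/col 2 already zero → sign 0
signature = (1, 1, 1)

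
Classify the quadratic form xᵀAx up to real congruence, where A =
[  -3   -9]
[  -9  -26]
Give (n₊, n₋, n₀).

Answer: (1, 1, 0)

Derivation:
step 0: pivot -3 → sign −
step 1: pivot 1 → sign +
signature = (1, 1, 0)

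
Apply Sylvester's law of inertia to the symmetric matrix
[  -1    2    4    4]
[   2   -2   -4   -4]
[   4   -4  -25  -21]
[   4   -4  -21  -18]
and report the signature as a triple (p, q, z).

step 0: pivot -1 → sign −
step 1: pivot 2 → sign +
step 2: pivot -17 → sign −
step 3: pivot -1/17 → sign −
signature = (1, 3, 0)

Answer: (1, 3, 0)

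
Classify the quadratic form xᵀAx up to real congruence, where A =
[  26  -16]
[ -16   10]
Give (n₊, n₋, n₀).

step 0: pivot 26 → sign +
step 1: pivot 2/13 → sign +
signature = (2, 0, 0)

Answer: (2, 0, 0)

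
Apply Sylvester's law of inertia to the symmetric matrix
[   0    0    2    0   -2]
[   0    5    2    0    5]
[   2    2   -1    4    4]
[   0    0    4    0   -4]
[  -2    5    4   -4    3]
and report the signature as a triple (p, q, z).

step 0: pivot 5 → sign +
step 1: pivot -9/5 → sign −
step 2: pivot 20/9 → sign +
step 3: pivot 1/5 → sign +
step 4: row/col 4 already zero → sign 0
signature = (3, 1, 1)

Answer: (3, 1, 1)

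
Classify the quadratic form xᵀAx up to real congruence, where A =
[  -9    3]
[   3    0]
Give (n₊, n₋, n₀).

Answer: (1, 1, 0)

Derivation:
step 0: pivot -9 → sign −
step 1: pivot 1 → sign +
signature = (1, 1, 0)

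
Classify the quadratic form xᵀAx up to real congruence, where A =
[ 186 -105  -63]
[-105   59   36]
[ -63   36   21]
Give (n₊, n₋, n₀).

Answer: (2, 1, 0)

Derivation:
step 0: pivot 186 → sign +
step 1: pivot -17/62 → sign −
step 2: pivot 6/17 → sign +
signature = (2, 1, 0)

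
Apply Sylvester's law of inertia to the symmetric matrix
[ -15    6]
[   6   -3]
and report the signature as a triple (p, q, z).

Answer: (0, 2, 0)

Derivation:
step 0: pivot -15 → sign −
step 1: pivot -3/5 → sign −
signature = (0, 2, 0)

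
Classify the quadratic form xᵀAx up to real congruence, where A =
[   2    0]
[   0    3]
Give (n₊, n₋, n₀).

Answer: (2, 0, 0)

Derivation:
step 0: pivot 2 → sign +
step 1: pivot 3 → sign +
signature = (2, 0, 0)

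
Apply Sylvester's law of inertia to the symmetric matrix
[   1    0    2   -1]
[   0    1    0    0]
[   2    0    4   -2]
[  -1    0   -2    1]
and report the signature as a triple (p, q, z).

step 0: pivot 1 → sign +
step 1: pivot 1 → sign +
step 2: row/col 2 already zero → sign 0
step 3: row/col 3 already zero → sign 0
signature = (2, 0, 2)

Answer: (2, 0, 2)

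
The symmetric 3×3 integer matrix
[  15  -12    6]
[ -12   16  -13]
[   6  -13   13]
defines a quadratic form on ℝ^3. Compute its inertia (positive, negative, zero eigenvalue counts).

Answer: (3, 0, 0)

Derivation:
step 0: pivot 15 → sign +
step 1: pivot 32/5 → sign +
step 2: pivot 3/32 → sign +
signature = (3, 0, 0)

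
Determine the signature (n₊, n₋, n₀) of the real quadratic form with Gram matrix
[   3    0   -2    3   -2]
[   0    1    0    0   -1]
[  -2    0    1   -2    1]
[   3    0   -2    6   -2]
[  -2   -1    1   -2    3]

Answer: (4, 1, 0)

Derivation:
step 0: pivot 3 → sign +
step 1: pivot 1 → sign +
step 2: pivot -1/3 → sign −
step 3: pivot 3 → sign +
step 4: pivot 1 → sign +
signature = (4, 1, 0)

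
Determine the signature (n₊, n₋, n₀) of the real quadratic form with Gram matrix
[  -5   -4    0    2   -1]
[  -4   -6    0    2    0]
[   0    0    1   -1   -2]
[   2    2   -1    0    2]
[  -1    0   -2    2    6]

step 0: pivot -5 → sign −
step 1: pivot -14/5 → sign −
step 2: pivot 1 → sign +
step 3: pivot -1/7 → sign −
step 4: pivot 3 → sign +
signature = (2, 3, 0)

Answer: (2, 3, 0)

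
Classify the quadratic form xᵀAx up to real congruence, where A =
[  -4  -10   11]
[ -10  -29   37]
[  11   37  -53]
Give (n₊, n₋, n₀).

Answer: (0, 3, 0)

Derivation:
step 0: pivot -4 → sign −
step 1: pivot -4 → sign −
step 2: pivot -3/16 → sign −
signature = (0, 3, 0)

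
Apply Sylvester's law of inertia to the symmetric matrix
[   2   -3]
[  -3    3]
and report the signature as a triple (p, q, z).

Answer: (1, 1, 0)

Derivation:
step 0: pivot 2 → sign +
step 1: pivot -3/2 → sign −
signature = (1, 1, 0)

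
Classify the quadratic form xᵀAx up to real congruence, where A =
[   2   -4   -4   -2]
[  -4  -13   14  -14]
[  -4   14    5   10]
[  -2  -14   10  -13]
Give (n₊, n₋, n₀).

Answer: (2, 2, 0)

Derivation:
step 0: pivot 2 → sign +
step 1: pivot -21 → sign −
step 2: pivot -9/7 → sign −
step 3: pivot 1 → sign +
signature = (2, 2, 0)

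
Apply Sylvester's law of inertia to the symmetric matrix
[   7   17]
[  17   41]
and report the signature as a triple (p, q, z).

Answer: (1, 1, 0)

Derivation:
step 0: pivot 7 → sign +
step 1: pivot -2/7 → sign −
signature = (1, 1, 0)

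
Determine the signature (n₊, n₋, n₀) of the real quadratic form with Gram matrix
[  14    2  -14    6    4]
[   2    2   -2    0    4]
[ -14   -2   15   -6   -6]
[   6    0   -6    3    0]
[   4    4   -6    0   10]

Answer: (3, 1, 1)

Derivation:
step 0: pivot 14 → sign +
step 1: pivot 12/7 → sign +
step 2: pivot 1 → sign +
step 3: pivot -2 → sign −
step 4: row/col 4 already zero → sign 0
signature = (3, 1, 1)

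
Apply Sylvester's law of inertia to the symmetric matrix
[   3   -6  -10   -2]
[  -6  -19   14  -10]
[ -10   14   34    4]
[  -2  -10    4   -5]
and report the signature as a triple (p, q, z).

Answer: (2, 2, 0)

Derivation:
step 0: pivot 3 → sign +
step 1: pivot -31 → sign −
step 2: pivot 170/93 → sign +
step 3: pivot -1/85 → sign −
signature = (2, 2, 0)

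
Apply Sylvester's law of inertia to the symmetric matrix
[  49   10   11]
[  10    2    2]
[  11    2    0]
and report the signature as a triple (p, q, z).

step 0: pivot 49 → sign +
step 1: pivot -2/49 → sign −
step 2: pivot -1 → sign −
signature = (1, 2, 0)

Answer: (1, 2, 0)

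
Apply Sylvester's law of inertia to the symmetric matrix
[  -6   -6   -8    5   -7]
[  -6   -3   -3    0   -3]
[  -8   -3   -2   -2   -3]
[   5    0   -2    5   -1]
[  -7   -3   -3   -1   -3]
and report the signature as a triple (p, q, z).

Answer: (3, 2, 0)

Derivation:
step 0: pivot -6 → sign −
step 1: pivot 3 → sign +
step 2: pivot 1/3 → sign +
step 3: pivot 1/2 → sign +
step 4: pivot -1 → sign −
signature = (3, 2, 0)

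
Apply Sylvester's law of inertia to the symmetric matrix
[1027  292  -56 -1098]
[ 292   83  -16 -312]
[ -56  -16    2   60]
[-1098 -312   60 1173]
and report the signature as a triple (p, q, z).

Answer: (2, 2, 0)

Derivation:
step 0: pivot 1027 → sign +
step 1: pivot -23/1027 → sign −
step 2: pivot -18/23 → sign −
step 3: pivot 1 → sign +
signature = (2, 2, 0)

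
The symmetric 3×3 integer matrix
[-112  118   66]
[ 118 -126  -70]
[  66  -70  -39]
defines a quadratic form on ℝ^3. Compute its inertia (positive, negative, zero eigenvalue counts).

step 0: pivot -112 → sign −
step 1: pivot -47/28 → sign −
step 2: pivot 1/47 → sign +
signature = (1, 2, 0)

Answer: (1, 2, 0)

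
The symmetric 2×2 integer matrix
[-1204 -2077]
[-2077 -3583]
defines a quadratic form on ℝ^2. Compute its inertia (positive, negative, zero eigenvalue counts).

step 0: pivot -1204 → sign −
step 1: pivot -3/1204 → sign −
signature = (0, 2, 0)

Answer: (0, 2, 0)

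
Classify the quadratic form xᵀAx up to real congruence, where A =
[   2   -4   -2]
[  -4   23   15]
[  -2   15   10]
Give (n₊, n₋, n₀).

step 0: pivot 2 → sign +
step 1: pivot 15 → sign +
step 2: pivot -1/15 → sign −
signature = (2, 1, 0)

Answer: (2, 1, 0)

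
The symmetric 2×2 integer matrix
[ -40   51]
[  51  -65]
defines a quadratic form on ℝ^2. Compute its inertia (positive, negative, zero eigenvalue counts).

Answer: (1, 1, 0)

Derivation:
step 0: pivot -40 → sign −
step 1: pivot 1/40 → sign +
signature = (1, 1, 0)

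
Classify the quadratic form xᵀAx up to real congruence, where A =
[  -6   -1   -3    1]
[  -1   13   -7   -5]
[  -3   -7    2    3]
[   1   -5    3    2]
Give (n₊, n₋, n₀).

Answer: (3, 1, 0)

Derivation:
step 0: pivot -6 → sign −
step 1: pivot 79/6 → sign +
step 2: pivot 23/79 → sign +
step 3: pivot 3/23 → sign +
signature = (3, 1, 0)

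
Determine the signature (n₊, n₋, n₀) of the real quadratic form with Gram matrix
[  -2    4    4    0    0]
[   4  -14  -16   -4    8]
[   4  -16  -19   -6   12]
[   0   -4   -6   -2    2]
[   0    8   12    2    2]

Answer: (1, 3, 1)

Derivation:
step 0: pivot -2 → sign −
step 1: pivot -6 → sign −
step 2: pivot -1/3 → sign −
step 3: pivot 2 → sign +
step 4: row/col 4 already zero → sign 0
signature = (1, 3, 1)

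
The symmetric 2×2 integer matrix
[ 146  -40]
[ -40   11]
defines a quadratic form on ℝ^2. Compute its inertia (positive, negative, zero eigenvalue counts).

Answer: (2, 0, 0)

Derivation:
step 0: pivot 146 → sign +
step 1: pivot 3/73 → sign +
signature = (2, 0, 0)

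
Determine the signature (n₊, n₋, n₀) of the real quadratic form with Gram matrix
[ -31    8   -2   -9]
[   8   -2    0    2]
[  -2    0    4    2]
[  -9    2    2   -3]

step 0: pivot -31 → sign −
step 1: pivot 2/31 → sign +
step 2: pivot -2 → sign −
step 3: row/col 3 already zero → sign 0
signature = (1, 2, 1)

Answer: (1, 2, 1)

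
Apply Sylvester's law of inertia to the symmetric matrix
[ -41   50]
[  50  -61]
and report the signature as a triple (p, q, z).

Answer: (0, 2, 0)

Derivation:
step 0: pivot -41 → sign −
step 1: pivot -1/41 → sign −
signature = (0, 2, 0)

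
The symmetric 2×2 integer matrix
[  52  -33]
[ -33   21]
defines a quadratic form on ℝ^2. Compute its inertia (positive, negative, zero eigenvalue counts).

Answer: (2, 0, 0)

Derivation:
step 0: pivot 52 → sign +
step 1: pivot 3/52 → sign +
signature = (2, 0, 0)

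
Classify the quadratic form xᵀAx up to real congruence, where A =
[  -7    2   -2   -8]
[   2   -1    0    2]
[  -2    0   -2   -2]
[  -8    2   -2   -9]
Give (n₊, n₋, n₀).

step 0: pivot -7 → sign −
step 1: pivot -3/7 → sign −
step 2: pivot -2/3 → sign −
step 3: pivot 1 → sign +
signature = (1, 3, 0)

Answer: (1, 3, 0)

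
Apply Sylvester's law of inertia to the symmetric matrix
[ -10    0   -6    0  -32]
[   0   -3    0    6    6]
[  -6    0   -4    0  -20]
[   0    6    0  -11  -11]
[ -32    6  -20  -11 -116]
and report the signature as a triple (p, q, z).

step 0: pivot -10 → sign −
step 1: pivot -3 → sign −
step 2: pivot -2/5 → sign −
step 3: pivot 1 → sign +
step 4: pivot -1 → sign −
signature = (1, 4, 0)

Answer: (1, 4, 0)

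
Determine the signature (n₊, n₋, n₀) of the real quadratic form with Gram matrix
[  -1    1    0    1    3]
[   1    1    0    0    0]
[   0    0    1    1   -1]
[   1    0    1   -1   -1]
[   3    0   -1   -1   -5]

step 0: pivot -1 → sign −
step 1: pivot 2 → sign +
step 2: pivot 1 → sign +
step 3: pivot -3/2 → sign −
step 4: row/col 4 already zero → sign 0
signature = (2, 2, 1)

Answer: (2, 2, 1)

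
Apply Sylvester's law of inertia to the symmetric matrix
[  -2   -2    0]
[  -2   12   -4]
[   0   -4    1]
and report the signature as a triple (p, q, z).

step 0: pivot -2 → sign −
step 1: pivot 14 → sign +
step 2: pivot -1/7 → sign −
signature = (1, 2, 0)

Answer: (1, 2, 0)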